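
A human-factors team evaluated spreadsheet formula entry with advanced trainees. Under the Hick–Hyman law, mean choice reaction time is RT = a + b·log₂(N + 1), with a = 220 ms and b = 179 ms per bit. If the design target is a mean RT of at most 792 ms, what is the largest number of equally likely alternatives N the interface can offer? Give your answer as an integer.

Set 220 + 179·log₂(N + 1) ≤ 792.
log₂(N + 1) ≤ (792 − 220) / 179 = 3.1955.
N + 1 ≤ 2^3.1955 = 9.1610.
N ≤ 8.1610, so the largest integer N is 8.

8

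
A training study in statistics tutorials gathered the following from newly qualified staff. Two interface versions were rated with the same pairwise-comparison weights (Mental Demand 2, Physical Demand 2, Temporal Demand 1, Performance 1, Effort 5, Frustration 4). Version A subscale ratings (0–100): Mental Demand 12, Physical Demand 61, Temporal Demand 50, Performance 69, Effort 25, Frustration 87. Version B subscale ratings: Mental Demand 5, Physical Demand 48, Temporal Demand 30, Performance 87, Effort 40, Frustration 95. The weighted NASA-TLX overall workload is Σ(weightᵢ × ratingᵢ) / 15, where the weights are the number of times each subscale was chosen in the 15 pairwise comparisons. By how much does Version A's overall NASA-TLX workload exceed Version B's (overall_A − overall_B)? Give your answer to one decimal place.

-4.3

Version A weighted sum = 2·12 + 2·61 + 1·50 + 1·69 + 5·25 + 4·87 = 24 + 122 + 50 + 69 + 125 + 348 = 738; overall_A = 738/15 = 49.2000.
Version B weighted sum = 2·5 + 2·48 + 1·30 + 1·87 + 5·40 + 4·95 = 10 + 96 + 30 + 87 + 200 + 380 = 803; overall_B = 803/15 = 53.5333.
Difference = 49.2000 − 53.5333 = -4.3333 ≈ -4.3.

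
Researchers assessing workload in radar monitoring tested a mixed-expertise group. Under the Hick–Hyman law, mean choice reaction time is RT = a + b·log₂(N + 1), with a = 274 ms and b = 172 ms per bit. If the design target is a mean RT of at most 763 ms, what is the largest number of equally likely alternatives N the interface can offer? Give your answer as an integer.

Set 274 + 172·log₂(N + 1) ≤ 763.
log₂(N + 1) ≤ (763 − 274) / 172 = 2.8430.
N + 1 ≤ 2^2.8430 = 7.1751.
N ≤ 6.1751, so the largest integer N is 6.

6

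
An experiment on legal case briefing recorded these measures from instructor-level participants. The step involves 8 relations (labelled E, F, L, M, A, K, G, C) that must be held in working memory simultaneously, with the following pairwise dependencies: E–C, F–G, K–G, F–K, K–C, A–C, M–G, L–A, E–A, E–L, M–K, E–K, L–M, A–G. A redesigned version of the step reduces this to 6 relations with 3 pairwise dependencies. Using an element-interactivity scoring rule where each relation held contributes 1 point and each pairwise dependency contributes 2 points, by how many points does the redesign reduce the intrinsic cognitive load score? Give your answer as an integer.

24

Original: 8 × 1 + 14 × 2 = 8 + 28 = 36.
Redesigned: 6 × 1 + 3 × 2 = 6 + 6 = 12.
Reduction = 36 − 12 = 24.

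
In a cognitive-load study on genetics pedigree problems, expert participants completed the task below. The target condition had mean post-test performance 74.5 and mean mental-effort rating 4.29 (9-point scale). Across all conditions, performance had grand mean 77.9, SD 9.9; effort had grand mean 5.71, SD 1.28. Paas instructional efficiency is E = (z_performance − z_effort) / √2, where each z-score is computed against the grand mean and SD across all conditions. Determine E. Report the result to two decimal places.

0.54

z_performance = (74.5 − 77.9) / 9.9 = -3.4000 / 9.9 = -0.3434.
z_effort = (4.29 − 5.71) / 1.28 = -1.4200 / 1.28 = -1.1094.
z_P − z_E = -0.3434 − (-1.1094) = 0.7660.
E = 0.7660 / √2 = 0.7660 / 1.41421 = 0.5416 ≈ 0.54.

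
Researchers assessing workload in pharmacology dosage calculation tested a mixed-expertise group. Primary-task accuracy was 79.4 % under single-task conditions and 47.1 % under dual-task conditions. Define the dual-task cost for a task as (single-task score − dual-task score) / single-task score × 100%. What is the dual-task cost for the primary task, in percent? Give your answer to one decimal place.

Cost = (79.4 − 47.1) / 79.4 × 100%
     = 32.3000 / 79.4 × 100% = 40.6801%.
≈ 40.7%.

40.7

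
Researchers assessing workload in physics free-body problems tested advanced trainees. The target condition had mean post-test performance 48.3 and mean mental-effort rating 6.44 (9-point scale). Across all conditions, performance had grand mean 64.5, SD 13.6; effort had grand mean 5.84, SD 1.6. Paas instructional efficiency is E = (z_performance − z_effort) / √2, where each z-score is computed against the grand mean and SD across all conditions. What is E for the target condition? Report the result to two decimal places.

z_performance = (48.3 − 64.5) / 13.6 = -16.2000 / 13.6 = -1.1912.
z_effort = (6.44 − 5.84) / 1.6 = 0.6000 / 1.6 = 0.3750.
z_P − z_E = -1.1912 − 0.3750 = -1.5662.
E = -1.5662 / √2 = -1.5662 / 1.41421 = -1.1075 ≈ -1.11.

-1.11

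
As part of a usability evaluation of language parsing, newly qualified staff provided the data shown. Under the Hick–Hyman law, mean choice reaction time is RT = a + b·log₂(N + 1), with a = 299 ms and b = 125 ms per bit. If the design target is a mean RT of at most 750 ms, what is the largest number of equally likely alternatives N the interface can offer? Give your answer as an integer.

Set 299 + 125·log₂(N + 1) ≤ 750.
log₂(N + 1) ≤ (750 − 299) / 125 = 3.6080.
N + 1 ≤ 2^3.6080 = 12.1932.
N ≤ 11.1932, so the largest integer N is 11.

11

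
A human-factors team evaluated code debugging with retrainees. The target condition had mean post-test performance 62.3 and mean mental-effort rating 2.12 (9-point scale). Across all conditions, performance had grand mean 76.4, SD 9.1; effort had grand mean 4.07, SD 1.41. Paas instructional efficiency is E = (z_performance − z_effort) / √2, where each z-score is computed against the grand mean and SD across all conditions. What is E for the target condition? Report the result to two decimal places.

z_performance = (62.3 − 76.4) / 9.1 = -14.1000 / 9.1 = -1.5495.
z_effort = (2.12 − 4.07) / 1.41 = -1.9500 / 1.41 = -1.3830.
z_P − z_E = -1.5495 − (-1.3830) = -0.1665.
E = -0.1665 / √2 = -0.1665 / 1.41421 = -0.1177 ≈ -0.12.

-0.12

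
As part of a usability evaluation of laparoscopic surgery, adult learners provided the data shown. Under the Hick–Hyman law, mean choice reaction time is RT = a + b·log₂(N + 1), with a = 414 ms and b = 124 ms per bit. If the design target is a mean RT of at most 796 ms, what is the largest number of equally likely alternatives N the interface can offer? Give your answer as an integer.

Set 414 + 124·log₂(N + 1) ≤ 796.
log₂(N + 1) ≤ (796 − 414) / 124 = 3.0806.
N + 1 ≤ 2^3.0806 = 8.4597.
N ≤ 7.4597, so the largest integer N is 7.

7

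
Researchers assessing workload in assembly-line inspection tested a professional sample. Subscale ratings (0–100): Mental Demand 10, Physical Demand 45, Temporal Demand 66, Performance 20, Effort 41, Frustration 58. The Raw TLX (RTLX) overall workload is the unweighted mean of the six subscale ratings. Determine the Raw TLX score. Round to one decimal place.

Sum of ratings = 10 + 45 + 66 + 20 + 41 + 58 = 240.
RTLX = 240 / 6 = 40.0000 ≈ 40.0.

40.0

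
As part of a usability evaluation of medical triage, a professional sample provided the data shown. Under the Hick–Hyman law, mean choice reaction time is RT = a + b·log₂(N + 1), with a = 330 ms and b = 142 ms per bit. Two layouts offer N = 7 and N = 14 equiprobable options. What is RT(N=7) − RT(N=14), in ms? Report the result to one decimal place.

RT(7) = 330 + 142·log₂(8) = 330 + 142·3.0000 = 756.0000 ms.
RT(14) = 330 + 142·log₂(15) = 330 + 142·3.9069 = 884.7798 ms.
Difference = 756.0000 − 884.7798 = -128.7798 ≈ -128.8 ms.

-128.8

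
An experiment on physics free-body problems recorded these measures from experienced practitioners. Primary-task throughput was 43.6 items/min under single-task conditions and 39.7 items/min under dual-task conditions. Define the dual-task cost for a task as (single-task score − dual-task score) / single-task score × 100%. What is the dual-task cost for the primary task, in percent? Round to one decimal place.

Cost = (43.6 − 39.7) / 43.6 × 100%
     = 3.9000 / 43.6 × 100% = 8.9450%.
≈ 8.9%.

8.9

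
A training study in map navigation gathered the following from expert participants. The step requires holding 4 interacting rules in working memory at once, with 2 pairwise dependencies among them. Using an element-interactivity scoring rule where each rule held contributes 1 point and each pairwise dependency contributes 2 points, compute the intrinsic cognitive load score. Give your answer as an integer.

Element contribution: 4 × 1 = 4.
Interaction contribution: 2 × 2 = 4.
Intrinsic load = 4 + 4 = 8.

8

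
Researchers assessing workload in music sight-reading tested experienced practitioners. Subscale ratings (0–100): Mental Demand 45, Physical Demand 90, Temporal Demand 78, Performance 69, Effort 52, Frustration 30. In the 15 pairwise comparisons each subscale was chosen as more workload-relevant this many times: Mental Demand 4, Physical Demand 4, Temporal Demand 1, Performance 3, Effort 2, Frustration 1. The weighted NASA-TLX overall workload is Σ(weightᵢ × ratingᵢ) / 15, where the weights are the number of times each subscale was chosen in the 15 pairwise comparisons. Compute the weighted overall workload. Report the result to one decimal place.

63.9

The tallies are the weights (they sum to 15).
Weighted sum = 4·45 + 4·90 + 1·78 + 3·69 + 2·52 + 1·30
            = 180 + 360 + 78 + 207 + 104 + 30 = 959.
Overall workload = 959 / 15 = 63.9333 ≈ 63.9.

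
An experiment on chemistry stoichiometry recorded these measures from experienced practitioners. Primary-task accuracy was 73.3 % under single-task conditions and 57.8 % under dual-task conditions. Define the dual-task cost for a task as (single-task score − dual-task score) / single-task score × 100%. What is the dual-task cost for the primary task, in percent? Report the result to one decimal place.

21.1

Cost = (73.3 − 57.8) / 73.3 × 100%
     = 15.5000 / 73.3 × 100% = 21.1460%.
≈ 21.1%.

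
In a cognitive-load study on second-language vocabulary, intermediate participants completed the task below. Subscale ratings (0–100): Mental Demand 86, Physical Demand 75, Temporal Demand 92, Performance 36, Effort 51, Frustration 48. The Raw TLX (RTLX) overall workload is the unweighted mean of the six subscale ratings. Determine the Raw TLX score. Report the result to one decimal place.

64.7

Sum of ratings = 86 + 75 + 92 + 36 + 51 + 48 = 388.
RTLX = 388 / 6 = 64.6667 ≈ 64.7.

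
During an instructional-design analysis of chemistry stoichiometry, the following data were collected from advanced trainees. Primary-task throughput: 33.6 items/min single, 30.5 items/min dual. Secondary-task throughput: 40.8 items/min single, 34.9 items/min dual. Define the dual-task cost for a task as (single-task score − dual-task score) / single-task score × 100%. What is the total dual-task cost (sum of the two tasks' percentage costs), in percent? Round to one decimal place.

Primary cost = (33.6 − 30.5) / 33.6 × 100% = 9.2262%.
Secondary cost = (40.8 − 34.9) / 40.8 × 100% = 14.4608%.
Total = 9.2262% + 14.4608% = 23.6870% ≈ 23.7%.

23.7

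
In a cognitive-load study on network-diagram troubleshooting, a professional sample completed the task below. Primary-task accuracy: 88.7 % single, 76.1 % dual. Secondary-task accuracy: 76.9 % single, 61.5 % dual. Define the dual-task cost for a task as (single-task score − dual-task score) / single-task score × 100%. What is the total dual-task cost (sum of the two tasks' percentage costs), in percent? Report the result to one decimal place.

34.2

Primary cost = (88.7 − 76.1) / 88.7 × 100% = 14.2052%.
Secondary cost = (76.9 − 61.5) / 76.9 × 100% = 20.0260%.
Total = 14.2052% + 20.0260% = 34.2312% ≈ 34.2%.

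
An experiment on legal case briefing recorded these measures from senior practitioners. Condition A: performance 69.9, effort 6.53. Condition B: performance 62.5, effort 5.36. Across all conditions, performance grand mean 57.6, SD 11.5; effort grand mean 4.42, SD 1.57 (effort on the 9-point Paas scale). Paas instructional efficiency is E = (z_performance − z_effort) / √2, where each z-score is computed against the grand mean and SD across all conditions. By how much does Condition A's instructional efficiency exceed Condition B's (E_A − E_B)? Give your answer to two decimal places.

Condition A: z_P = (69.9 − 57.6)/11.5 = 1.0696; z_E = (6.53 − 4.42)/1.57 = 1.3439; E_A = (1.0696 − 1.3439)/√2 = -0.1940.
Condition B: z_P = (62.5 − 57.6)/11.5 = 0.4261; z_E = (5.36 − 4.42)/1.57 = 0.5987; E_B = (0.4261 − 0.5987)/√2 = -0.1220.
E_A − E_B = -0.1940 − (-0.1220) = -0.0720 ≈ -0.07.

-0.07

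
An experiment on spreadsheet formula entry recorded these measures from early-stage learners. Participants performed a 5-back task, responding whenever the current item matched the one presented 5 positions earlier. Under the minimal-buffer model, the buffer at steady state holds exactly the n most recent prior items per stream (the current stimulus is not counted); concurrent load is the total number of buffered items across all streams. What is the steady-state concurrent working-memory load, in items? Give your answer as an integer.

5

The buffer holds the 5 most recent prior items.
Steady-state concurrent load = 5 items.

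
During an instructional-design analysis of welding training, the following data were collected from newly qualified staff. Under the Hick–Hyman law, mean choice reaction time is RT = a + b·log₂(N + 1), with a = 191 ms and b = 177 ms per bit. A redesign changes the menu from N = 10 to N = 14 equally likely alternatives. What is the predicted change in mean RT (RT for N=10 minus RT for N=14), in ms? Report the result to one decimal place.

RT(10) = 191 + 177·log₂(11) = 191 + 177·3.4594 = 803.3138 ms.
RT(14) = 191 + 177·log₂(15) = 191 + 177·3.9069 = 882.5213 ms.
Difference = 803.3138 − 882.5213 = -79.2075 ≈ -79.2 ms.

-79.2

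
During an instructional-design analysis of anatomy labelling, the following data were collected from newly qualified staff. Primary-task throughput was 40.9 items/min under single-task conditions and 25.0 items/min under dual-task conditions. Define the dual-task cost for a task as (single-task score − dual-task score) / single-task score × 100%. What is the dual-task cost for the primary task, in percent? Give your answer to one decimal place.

Cost = (40.9 − 25.0) / 40.9 × 100%
     = 15.9000 / 40.9 × 100% = 38.8753%.
≈ 38.9%.

38.9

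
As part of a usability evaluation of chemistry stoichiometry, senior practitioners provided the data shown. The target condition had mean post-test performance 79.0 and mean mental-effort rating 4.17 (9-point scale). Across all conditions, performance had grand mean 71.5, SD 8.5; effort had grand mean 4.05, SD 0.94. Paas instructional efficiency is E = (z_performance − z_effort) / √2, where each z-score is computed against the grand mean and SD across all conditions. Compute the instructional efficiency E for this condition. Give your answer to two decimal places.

0.53

z_performance = (79.0 − 71.5) / 8.5 = 7.5000 / 8.5 = 0.8824.
z_effort = (4.17 − 4.05) / 0.94 = 0.1200 / 0.94 = 0.1277.
z_P − z_E = 0.8824 − 0.1277 = 0.7547.
E = 0.7547 / √2 = 0.7547 / 1.41421 = 0.5337 ≈ 0.53.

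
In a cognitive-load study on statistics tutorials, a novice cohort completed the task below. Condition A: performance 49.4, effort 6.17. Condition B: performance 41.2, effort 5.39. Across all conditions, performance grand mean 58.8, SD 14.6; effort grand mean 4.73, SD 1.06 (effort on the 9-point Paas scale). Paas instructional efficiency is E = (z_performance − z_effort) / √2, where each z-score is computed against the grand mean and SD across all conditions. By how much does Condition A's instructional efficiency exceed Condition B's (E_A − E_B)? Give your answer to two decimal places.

Condition A: z_P = (49.4 − 58.8)/14.6 = -0.6438; z_E = (6.17 − 4.73)/1.06 = 1.3585; E_A = (-0.6438 − 1.3585)/√2 = -1.4158.
Condition B: z_P = (41.2 − 58.8)/14.6 = -1.2055; z_E = (5.39 − 4.73)/1.06 = 0.6226; E_B = (-1.2055 − 0.6226)/√2 = -1.2927.
E_A − E_B = -1.4158 − (-1.2927) = -0.1231 ≈ -0.12.

-0.12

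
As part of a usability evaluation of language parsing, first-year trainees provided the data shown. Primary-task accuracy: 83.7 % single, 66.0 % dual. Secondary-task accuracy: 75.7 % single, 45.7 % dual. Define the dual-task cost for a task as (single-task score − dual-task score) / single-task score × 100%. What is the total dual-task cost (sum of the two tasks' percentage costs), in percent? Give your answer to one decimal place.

Primary cost = (83.7 − 66.0) / 83.7 × 100% = 21.1470%.
Secondary cost = (75.7 − 45.7) / 75.7 × 100% = 39.6301%.
Total = 21.1470% + 39.6301% = 60.7771% ≈ 60.8%.

60.8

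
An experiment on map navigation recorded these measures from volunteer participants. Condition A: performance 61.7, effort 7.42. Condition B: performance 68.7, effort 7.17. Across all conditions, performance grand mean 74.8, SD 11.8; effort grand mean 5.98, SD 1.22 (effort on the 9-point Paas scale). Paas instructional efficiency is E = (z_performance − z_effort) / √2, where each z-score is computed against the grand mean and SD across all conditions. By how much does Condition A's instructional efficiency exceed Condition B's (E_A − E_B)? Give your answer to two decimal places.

Condition A: z_P = (61.7 − 74.8)/11.8 = -1.1102; z_E = (7.42 − 5.98)/1.22 = 1.1803; E_A = (-1.1102 − 1.1803)/√2 = -1.6196.
Condition B: z_P = (68.7 − 74.8)/11.8 = -0.5169; z_E = (7.17 − 5.98)/1.22 = 0.9754; E_B = (-0.5169 − 0.9754)/√2 = -1.0552.
E_A − E_B = -1.6196 − (-1.0552) = -0.5644 ≈ -0.56.

-0.56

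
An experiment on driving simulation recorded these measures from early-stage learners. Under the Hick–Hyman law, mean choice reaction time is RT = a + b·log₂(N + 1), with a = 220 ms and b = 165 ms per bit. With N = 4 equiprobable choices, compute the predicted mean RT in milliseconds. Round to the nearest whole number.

log₂(4 + 1) = log₂(5) = 2.3219.
RT = 220 + 165 × 2.3219 = 220 + 383.1135 = 603.1135 ms.
≈ 603 ms.

603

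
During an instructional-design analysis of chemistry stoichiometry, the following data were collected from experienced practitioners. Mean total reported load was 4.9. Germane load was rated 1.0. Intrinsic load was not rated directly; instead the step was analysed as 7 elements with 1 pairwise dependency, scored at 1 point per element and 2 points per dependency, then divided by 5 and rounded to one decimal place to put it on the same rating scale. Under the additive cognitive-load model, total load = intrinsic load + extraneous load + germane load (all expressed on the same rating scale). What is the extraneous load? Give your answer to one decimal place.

2.1

Intrinsic (element-interactivity): (7 × 1 + 1 × 2) / 5 = 9 / 5 = 1.8000 → 1.8.
extraneous load = total − intrinsic − germane
             = 4.9 − 1.8 − 1.0 = 2.1.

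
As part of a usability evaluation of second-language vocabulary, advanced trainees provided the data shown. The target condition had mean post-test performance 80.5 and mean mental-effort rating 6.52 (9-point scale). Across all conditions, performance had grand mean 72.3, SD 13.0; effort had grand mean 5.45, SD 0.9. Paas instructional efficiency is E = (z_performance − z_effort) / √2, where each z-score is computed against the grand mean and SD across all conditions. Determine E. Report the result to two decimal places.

z_performance = (80.5 − 72.3) / 13.0 = 8.2000 / 13.0 = 0.6308.
z_effort = (6.52 − 5.45) / 0.9 = 1.0700 / 0.9 = 1.1889.
z_P − z_E = 0.6308 − 1.1889 = -0.5581.
E = -0.5581 / √2 = -0.5581 / 1.41421 = -0.3946 ≈ -0.39.

-0.39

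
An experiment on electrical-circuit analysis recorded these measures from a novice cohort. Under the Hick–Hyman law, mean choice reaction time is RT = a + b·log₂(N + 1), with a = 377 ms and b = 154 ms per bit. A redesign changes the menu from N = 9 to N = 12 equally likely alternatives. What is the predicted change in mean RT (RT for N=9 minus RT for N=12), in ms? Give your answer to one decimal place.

-58.3

RT(9) = 377 + 154·log₂(10) = 377 + 154·3.3219 = 888.5726 ms.
RT(12) = 377 + 154·log₂(13) = 377 + 154·3.7004 = 946.8616 ms.
Difference = 888.5726 − 946.8616 = -58.2890 ≈ -58.3 ms.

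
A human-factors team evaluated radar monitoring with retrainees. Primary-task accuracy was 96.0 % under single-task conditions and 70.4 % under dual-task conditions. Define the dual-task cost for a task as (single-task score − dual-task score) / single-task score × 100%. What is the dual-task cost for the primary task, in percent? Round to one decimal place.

Cost = (96.0 − 70.4) / 96.0 × 100%
     = 25.6000 / 96.0 × 100% = 26.6667%.
≈ 26.7%.

26.7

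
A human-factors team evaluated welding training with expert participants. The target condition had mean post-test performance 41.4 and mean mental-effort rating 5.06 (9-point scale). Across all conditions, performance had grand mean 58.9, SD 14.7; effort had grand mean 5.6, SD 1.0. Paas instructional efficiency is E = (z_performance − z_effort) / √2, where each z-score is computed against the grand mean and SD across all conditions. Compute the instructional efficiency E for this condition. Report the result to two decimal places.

z_performance = (41.4 − 58.9) / 14.7 = -17.5000 / 14.7 = -1.1905.
z_effort = (5.06 − 5.6) / 1.0 = -0.5400 / 1.0 = -0.5400.
z_P − z_E = -1.1905 − (-0.5400) = -0.6505.
E = -0.6505 / √2 = -0.6505 / 1.41421 = -0.4600 ≈ -0.46.

-0.46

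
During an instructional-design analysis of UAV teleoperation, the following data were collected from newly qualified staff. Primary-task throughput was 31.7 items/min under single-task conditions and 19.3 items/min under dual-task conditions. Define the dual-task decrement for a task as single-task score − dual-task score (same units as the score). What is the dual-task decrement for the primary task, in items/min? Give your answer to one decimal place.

12.4

Decrement = 31.7 − 19.3 = 12.4000 items/min ≈ 12.4 items/min.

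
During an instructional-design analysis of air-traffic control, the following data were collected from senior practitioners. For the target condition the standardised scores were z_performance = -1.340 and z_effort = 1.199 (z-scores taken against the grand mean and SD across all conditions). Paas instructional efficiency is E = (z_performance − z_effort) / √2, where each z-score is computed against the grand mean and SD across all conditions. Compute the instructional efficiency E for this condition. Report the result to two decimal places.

z_P − z_E = -1.340 − 1.199 = -2.5390.
E = -2.5390 / √2 = -2.5390 / 1.41421 = -1.7953 ≈ -1.80.

-1.80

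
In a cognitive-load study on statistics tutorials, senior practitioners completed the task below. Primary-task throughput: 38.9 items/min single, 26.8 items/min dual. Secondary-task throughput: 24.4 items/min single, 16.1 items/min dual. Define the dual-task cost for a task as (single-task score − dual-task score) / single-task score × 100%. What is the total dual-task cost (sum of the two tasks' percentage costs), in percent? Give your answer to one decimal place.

Primary cost = (38.9 − 26.8) / 38.9 × 100% = 31.1054%.
Secondary cost = (24.4 − 16.1) / 24.4 × 100% = 34.0164%.
Total = 31.1054% + 34.0164% = 65.1218% ≈ 65.1%.

65.1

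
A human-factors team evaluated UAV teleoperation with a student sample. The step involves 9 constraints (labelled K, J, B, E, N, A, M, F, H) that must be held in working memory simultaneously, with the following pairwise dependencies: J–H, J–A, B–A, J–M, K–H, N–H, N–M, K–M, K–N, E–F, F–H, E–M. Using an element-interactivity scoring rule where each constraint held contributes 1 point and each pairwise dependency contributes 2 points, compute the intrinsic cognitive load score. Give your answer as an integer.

Count of constraints held simultaneously: 9.
Count of pairwise dependencies listed: 12.
Element contribution: 9 × 1 = 9.
Interaction contribution: 12 × 2 = 24.
Intrinsic load = 9 + 24 = 33.

33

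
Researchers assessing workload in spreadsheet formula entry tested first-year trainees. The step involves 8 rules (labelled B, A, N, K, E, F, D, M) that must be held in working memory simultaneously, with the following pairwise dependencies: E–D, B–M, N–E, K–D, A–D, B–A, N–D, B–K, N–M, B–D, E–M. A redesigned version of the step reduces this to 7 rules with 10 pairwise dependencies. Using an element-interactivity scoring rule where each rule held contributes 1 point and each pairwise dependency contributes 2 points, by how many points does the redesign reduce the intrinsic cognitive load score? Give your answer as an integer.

3

Original: 8 × 1 + 11 × 2 = 8 + 22 = 30.
Redesigned: 7 × 1 + 10 × 2 = 7 + 20 = 27.
Reduction = 30 − 27 = 3.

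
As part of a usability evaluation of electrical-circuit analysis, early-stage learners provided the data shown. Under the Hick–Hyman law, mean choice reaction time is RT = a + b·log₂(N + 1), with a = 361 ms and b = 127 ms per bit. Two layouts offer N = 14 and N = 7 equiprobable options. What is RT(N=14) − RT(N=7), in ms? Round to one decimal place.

RT(14) = 361 + 127·log₂(15) = 361 + 127·3.9069 = 857.1763 ms.
RT(7) = 361 + 127·log₂(8) = 361 + 127·3.0000 = 742.0000 ms.
Difference = 857.1763 − 742.0000 = 115.1763 ≈ 115.2 ms.

115.2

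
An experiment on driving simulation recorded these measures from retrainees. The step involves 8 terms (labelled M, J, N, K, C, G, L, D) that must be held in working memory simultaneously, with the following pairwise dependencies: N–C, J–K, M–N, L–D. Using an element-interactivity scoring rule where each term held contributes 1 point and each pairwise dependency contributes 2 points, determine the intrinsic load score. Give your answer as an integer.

Count of terms held simultaneously: 8.
Count of pairwise dependencies listed: 4.
Element contribution: 8 × 1 = 8.
Interaction contribution: 4 × 2 = 8.
Intrinsic load = 8 + 8 = 16.

16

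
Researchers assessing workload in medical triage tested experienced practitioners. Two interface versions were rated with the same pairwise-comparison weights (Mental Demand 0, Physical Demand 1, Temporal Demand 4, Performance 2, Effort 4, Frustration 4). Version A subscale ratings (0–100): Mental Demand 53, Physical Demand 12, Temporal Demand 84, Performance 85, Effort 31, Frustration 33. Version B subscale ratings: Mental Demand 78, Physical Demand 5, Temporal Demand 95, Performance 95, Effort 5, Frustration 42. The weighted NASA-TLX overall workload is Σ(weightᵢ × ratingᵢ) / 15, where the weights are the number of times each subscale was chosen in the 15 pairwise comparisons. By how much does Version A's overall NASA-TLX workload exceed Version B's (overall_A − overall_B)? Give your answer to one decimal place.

Version A weighted sum = 0·53 + 1·12 + 4·84 + 2·85 + 4·31 + 4·33 = 0 + 12 + 336 + 170 + 124 + 132 = 774; overall_A = 774/15 = 51.6000.
Version B weighted sum = 0·78 + 1·5 + 4·95 + 2·95 + 4·5 + 4·42 = 0 + 5 + 380 + 190 + 20 + 168 = 763; overall_B = 763/15 = 50.8667.
Difference = 51.6000 − 50.8667 = 0.7333 ≈ 0.7.

0.7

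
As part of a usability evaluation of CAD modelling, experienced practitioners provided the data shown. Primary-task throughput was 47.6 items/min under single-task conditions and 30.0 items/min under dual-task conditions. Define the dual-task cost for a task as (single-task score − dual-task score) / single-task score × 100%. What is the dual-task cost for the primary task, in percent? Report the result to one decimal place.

Cost = (47.6 − 30.0) / 47.6 × 100%
     = 17.6000 / 47.6 × 100% = 36.9748%.
≈ 37.0%.

37.0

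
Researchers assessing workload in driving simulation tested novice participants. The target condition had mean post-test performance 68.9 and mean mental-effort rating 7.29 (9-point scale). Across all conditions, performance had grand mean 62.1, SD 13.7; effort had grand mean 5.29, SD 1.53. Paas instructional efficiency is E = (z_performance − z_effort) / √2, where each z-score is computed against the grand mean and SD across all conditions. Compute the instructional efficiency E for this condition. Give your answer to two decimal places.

-0.57

z_performance = (68.9 − 62.1) / 13.7 = 6.8000 / 13.7 = 0.4964.
z_effort = (7.29 − 5.29) / 1.53 = 2.0000 / 1.53 = 1.3072.
z_P − z_E = 0.4964 − 1.3072 = -0.8108.
E = -0.8108 / √2 = -0.8108 / 1.41421 = -0.5733 ≈ -0.57.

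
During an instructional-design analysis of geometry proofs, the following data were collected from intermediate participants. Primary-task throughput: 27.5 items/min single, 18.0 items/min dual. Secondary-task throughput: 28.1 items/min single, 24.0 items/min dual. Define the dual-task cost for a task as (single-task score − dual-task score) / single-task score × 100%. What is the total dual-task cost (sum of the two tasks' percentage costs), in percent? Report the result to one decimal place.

Primary cost = (27.5 − 18.0) / 27.5 × 100% = 34.5455%.
Secondary cost = (28.1 − 24.0) / 28.1 × 100% = 14.5907%.
Total = 34.5455% + 14.5907% = 49.1362% ≈ 49.1%.

49.1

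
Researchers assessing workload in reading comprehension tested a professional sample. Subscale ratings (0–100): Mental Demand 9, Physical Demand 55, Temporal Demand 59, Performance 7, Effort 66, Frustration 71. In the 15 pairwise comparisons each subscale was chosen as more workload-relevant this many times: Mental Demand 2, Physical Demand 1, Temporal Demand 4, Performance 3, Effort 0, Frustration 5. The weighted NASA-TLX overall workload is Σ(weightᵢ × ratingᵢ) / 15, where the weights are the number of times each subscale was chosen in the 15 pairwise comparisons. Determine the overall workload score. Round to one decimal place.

The tallies are the weights (they sum to 15).
Weighted sum = 2·9 + 1·55 + 4·59 + 3·7 + 0·66 + 5·71
            = 18 + 55 + 236 + 21 + 0 + 355 = 685.
Overall workload = 685 / 15 = 45.6667 ≈ 45.7.

45.7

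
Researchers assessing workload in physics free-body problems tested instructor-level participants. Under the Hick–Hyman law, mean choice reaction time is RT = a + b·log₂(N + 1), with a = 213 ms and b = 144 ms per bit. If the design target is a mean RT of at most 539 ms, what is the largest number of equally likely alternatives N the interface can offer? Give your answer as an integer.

3

Set 213 + 144·log₂(N + 1) ≤ 539.
log₂(N + 1) ≤ (539 − 213) / 144 = 2.2639.
N + 1 ≤ 2^2.2639 = 4.8029.
N ≤ 3.8029, so the largest integer N is 3.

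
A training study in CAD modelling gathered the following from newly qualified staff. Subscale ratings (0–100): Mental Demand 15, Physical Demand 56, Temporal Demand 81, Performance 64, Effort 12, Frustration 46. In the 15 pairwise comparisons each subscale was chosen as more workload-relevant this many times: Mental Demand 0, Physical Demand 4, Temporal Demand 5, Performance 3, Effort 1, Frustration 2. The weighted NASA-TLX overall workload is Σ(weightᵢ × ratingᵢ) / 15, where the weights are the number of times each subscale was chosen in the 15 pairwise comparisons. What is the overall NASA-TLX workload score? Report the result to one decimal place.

61.7

The tallies are the weights (they sum to 15).
Weighted sum = 0·15 + 4·56 + 5·81 + 3·64 + 1·12 + 2·46
            = 0 + 224 + 405 + 192 + 12 + 92 = 925.
Overall workload = 925 / 15 = 61.6667 ≈ 61.7.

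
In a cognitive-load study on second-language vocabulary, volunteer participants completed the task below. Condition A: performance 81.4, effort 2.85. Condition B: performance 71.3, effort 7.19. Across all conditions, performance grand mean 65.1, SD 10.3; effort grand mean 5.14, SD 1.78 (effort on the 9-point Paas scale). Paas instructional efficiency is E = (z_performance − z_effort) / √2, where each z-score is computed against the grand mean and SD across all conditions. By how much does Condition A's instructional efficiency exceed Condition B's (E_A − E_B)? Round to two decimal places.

2.42

Condition A: z_P = (81.4 − 65.1)/10.3 = 1.5825; z_E = (2.85 − 5.14)/1.78 = -1.2865; E_A = (1.5825 − (-1.2865))/√2 = 2.0287.
Condition B: z_P = (71.3 − 65.1)/10.3 = 0.6019; z_E = (7.19 − 5.14)/1.78 = 1.1517; E_B = (0.6019 − 1.1517)/√2 = -0.3888.
E_A − E_B = 2.0287 − (-0.3888) = 2.4175 ≈ 2.42.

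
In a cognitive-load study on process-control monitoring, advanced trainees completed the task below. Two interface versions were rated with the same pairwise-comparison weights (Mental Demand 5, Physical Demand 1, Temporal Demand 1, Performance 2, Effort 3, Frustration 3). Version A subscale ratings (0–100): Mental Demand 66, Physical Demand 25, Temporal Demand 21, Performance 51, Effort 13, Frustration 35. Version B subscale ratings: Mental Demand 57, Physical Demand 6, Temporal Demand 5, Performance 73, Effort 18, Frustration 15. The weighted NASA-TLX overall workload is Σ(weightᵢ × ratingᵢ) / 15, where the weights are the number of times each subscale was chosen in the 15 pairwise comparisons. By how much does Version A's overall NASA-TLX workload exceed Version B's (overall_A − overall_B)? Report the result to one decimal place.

Version A weighted sum = 5·66 + 1·25 + 1·21 + 2·51 + 3·13 + 3·35 = 330 + 25 + 21 + 102 + 39 + 105 = 622; overall_A = 622/15 = 41.4667.
Version B weighted sum = 5·57 + 1·6 + 1·5 + 2·73 + 3·18 + 3·15 = 285 + 6 + 5 + 146 + 54 + 45 = 541; overall_B = 541/15 = 36.0667.
Difference = 41.4667 − 36.0667 = 5.4000 ≈ 5.4.

5.4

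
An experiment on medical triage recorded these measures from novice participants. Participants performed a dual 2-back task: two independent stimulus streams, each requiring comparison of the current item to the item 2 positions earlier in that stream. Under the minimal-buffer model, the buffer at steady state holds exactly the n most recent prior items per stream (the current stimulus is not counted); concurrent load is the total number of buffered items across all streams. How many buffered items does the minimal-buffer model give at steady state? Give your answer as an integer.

4

Each stream's buffer holds its 2 most recent prior items.
Two independent streams: 2 × 2 = 4 buffered items at steady state.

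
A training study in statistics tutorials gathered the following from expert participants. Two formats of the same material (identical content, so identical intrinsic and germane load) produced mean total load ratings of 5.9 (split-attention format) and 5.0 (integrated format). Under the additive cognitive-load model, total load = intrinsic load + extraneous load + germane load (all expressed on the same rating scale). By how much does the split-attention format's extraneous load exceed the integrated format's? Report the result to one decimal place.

Intrinsic and germane load are equal across formats, so the difference in total load equals the difference in extraneous load.
Extraneous-load difference = 5.9 − 5.0 = 0.9.

0.9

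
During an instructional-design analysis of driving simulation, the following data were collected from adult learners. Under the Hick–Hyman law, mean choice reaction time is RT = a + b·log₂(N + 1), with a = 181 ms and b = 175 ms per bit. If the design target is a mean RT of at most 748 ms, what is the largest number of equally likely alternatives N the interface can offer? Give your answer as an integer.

Set 181 + 175·log₂(N + 1) ≤ 748.
log₂(N + 1) ≤ (748 − 181) / 175 = 3.2400.
N + 1 ≤ 2^3.2400 = 9.4479.
N ≤ 8.4479, so the largest integer N is 8.

8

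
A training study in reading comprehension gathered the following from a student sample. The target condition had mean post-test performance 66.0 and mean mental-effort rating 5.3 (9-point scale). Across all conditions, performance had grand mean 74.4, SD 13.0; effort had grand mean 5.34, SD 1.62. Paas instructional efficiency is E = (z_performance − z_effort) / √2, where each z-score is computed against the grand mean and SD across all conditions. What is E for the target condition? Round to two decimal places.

-0.44

z_performance = (66.0 − 74.4) / 13.0 = -8.4000 / 13.0 = -0.6462.
z_effort = (5.3 − 5.34) / 1.62 = -0.0400 / 1.62 = -0.0247.
z_P − z_E = -0.6462 − (-0.0247) = -0.6215.
E = -0.6215 / √2 = -0.6215 / 1.41421 = -0.4395 ≈ -0.44.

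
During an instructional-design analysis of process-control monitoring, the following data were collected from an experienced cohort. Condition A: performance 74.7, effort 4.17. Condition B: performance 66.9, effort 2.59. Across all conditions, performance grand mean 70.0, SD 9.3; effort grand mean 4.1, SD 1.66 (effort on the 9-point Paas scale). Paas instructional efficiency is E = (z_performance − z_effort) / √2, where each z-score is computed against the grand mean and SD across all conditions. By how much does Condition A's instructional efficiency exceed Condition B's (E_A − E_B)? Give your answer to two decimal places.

Condition A: z_P = (74.7 − 70.0)/9.3 = 0.5054; z_E = (4.17 − 4.1)/1.66 = 0.0422; E_A = (0.5054 − 0.0422)/√2 = 0.3275.
Condition B: z_P = (66.9 − 70.0)/9.3 = -0.3333; z_E = (2.59 − 4.1)/1.66 = -0.9096; E_B = (-0.3333 − (-0.9096))/√2 = 0.4075.
E_A − E_B = 0.3275 − 0.4075 = -0.0800 ≈ -0.08.

-0.08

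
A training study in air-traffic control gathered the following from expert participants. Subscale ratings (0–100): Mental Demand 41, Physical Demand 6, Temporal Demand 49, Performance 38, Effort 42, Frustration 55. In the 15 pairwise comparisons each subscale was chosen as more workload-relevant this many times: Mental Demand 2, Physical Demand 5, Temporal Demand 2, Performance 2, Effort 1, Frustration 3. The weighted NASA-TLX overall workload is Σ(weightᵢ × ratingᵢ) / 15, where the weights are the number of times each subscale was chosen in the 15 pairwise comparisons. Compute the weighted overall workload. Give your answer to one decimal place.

32.9

The tallies are the weights (they sum to 15).
Weighted sum = 2·41 + 5·6 + 2·49 + 2·38 + 1·42 + 3·55
            = 82 + 30 + 98 + 76 + 42 + 165 = 493.
Overall workload = 493 / 15 = 32.8667 ≈ 32.9.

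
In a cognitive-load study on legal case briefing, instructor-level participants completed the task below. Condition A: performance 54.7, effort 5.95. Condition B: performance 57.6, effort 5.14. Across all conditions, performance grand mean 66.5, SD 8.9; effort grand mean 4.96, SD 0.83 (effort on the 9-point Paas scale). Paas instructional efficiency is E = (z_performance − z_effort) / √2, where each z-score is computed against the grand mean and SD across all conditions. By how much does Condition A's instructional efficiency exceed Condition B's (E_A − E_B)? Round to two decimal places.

-0.92

Condition A: z_P = (54.7 − 66.5)/8.9 = -1.3258; z_E = (5.95 − 4.96)/0.83 = 1.1928; E_A = (-1.3258 − 1.1928)/√2 = -1.7809.
Condition B: z_P = (57.6 − 66.5)/8.9 = -1.0000; z_E = (5.14 − 4.96)/0.83 = 0.2169; E_B = (-1.0000 − 0.2169)/√2 = -0.8605.
E_A − E_B = -1.7809 − (-0.8605) = -0.9204 ≈ -0.92.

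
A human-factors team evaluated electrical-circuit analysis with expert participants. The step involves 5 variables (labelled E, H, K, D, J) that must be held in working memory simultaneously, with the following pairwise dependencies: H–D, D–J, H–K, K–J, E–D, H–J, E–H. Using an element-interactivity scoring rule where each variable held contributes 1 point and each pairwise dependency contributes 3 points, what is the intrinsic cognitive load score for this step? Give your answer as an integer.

Count of variables held simultaneously: 5.
Count of pairwise dependencies listed: 7.
Element contribution: 5 × 1 = 5.
Interaction contribution: 7 × 3 = 21.
Intrinsic load = 5 + 21 = 26.

26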